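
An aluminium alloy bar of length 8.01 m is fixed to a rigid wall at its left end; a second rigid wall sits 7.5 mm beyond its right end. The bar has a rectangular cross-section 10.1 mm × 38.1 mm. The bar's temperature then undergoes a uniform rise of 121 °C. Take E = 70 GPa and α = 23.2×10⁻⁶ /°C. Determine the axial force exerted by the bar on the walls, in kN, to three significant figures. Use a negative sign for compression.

Free thermal expansion αLΔT = 23.2e-6 · 8010 · 121 = 22.49 mm.
The walls engage after the gap closes; constrained expansion = 22.49 − 7.5 = 14.99 mm.
The walls impose strain ε = −(14.99)/8010 = -1.8709e-03; σ = Eε = 70000 · -1.8709e-03 = -131 MPa.
Wall reaction R = σ·A = -131·384.8 = -50400 N = -50.4 kN.

-50.4 kN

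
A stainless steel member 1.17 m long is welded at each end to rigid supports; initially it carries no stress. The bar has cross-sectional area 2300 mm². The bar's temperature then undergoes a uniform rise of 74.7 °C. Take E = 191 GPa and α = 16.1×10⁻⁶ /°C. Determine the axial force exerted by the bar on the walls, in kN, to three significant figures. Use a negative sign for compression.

-528 kN

Free thermal expansion αLΔT = 16.1e-6 · 1170 · 74.7 = 1.407 mm.
The walls impose strain ε = −(1.407)/1170 = -1.2027e-03; σ = Eε = 191000 · -1.2027e-03 = -229.7 MPa.
Wall reaction R = σ·A = -229.7·2300 = -528300 N = -528.3 kN.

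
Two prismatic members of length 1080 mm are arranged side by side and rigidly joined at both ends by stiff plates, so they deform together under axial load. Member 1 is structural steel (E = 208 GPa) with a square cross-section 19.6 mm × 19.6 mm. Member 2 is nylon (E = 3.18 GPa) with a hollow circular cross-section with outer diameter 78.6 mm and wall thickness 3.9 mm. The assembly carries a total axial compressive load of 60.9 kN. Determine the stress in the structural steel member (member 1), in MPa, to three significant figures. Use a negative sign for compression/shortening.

A_1 = 384.2 mm².
A_2 = 915.2 mm².
Equal strain + equilibrium ⇒ each member carries load in proportion to AE: A₁E₁ = 79910000 N, A₂E₂ = 2910000 N, ΣAE = 82820000 N.
σ₁ = P·E₁/ΣAE = -60900·208000/82820000 = -153 MPa.

-153 MPa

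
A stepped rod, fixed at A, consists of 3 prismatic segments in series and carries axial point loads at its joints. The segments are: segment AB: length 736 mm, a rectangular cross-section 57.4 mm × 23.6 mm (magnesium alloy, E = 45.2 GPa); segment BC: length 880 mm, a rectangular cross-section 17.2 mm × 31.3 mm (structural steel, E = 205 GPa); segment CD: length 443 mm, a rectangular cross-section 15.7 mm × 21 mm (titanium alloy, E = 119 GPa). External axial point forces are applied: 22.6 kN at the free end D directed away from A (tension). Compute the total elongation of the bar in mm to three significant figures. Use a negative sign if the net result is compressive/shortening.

0.707 mm

Internal axial forces (sectioning from the free end, tension +): N_CD = 22.6 kN, N_BC = 22.6 kN, N_AB = 22.6 kN.
A_AB = 1355 mm².
A_BC = 538.4 mm².
A_CD = 329.7 mm².
δ_AB = 22600·736/(1355·45200) = 0.2717 mm
δ_BC = 22600·880/(538.4·205000) = 0.1802 mm
δ_CD = 22600·443/(329.7·119000) = 0.2552 mm
δ = Σδ_i = 0.707 mm.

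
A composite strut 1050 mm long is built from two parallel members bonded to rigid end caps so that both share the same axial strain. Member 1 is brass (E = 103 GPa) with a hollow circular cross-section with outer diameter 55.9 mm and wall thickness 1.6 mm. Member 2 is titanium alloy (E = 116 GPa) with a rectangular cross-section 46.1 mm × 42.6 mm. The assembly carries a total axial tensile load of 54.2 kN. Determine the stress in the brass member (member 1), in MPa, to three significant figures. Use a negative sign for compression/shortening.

A_1 = 272.9 mm².
A_2 = 1964 mm².
Equal strain + equilibrium ⇒ each member carries load in proportion to AE: A₁E₁ = 28110000 N, A₂E₂ = 227800000 N, ΣAE = 255900000 N.
σ₁ = P·E₁/ΣAE = 54200·103000/255900000 = 21.81 MPa.

21.8 MPa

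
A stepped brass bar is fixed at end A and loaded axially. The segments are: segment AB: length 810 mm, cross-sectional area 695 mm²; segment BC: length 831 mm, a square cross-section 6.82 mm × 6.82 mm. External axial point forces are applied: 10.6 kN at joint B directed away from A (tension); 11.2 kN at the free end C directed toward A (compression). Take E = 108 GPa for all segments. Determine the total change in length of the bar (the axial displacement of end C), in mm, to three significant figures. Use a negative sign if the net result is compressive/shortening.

Internal axial forces (sectioning from the free end, tension +): N_BC = -11.2 kN, N_AB = -0.6 kN.
A_BC = 46.51 mm².
δ_AB = -600·810/(695·108000) = -0.006475 mm
δ_BC = -11200·831/(46.51·108000) = -1.853 mm
δ = Σδ_i = -1.859 mm.

-1.86 mm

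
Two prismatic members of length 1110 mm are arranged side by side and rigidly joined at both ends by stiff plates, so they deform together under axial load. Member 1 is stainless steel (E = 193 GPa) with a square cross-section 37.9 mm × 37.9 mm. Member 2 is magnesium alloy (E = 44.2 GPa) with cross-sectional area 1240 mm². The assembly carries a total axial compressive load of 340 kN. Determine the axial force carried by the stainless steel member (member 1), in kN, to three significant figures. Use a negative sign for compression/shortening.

-284 kN

A_1 = 1436 mm².
Equal strain + equilibrium ⇒ each member carries load in proportion to AE: A₁E₁ = 277200000 N, A₂E₂ = 54810000 N, ΣAE = 332000000 N.
F₁ = P·A₁E₁/ΣAE = -340000·277200000/332000000 = -283900 N.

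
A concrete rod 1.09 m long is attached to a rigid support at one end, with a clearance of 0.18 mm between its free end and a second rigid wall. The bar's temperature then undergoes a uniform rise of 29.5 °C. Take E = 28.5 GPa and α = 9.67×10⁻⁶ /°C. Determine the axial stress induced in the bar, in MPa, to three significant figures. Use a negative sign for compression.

-3.42 MPa

Free thermal expansion αLΔT = 9.67e-6 · 1090 · 29.5 = 0.3109 mm.
The walls engage after the gap closes; constrained expansion = 0.3109 − 0.18 = 0.1309 mm.
The walls impose strain ε = −(0.1309)/1090 = -1.2013e-04; σ = Eε = 28500 · -1.2013e-04 = -3.424 MPa.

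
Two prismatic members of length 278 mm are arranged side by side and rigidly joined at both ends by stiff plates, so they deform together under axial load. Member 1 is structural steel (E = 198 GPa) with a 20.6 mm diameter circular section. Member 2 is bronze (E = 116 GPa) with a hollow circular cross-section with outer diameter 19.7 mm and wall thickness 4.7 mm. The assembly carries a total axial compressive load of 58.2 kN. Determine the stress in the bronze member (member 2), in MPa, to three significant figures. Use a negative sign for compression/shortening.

-73.6 MPa

A_1 = 333.3 mm².
A_2 = 221.5 mm².
Equal strain + equilibrium ⇒ each member carries load in proportion to AE: A₁E₁ = 65990000 N, A₂E₂ = 25690000 N, ΣAE = 91680000 N.
σ₂ = P·E₂/ΣAE = -58200·116000/91680000 = -73.64 MPa.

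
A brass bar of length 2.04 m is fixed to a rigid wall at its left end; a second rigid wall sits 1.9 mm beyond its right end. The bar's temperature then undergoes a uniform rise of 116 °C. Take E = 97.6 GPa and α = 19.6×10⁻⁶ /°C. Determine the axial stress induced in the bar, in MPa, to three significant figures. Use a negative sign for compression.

Free thermal expansion αLΔT = 19.6e-6 · 2040 · 116 = 4.638 mm.
The walls engage after the gap closes; constrained expansion = 4.638 − 1.9 = 2.738 mm.
The walls impose strain ε = −(2.738)/2040 = -1.3422e-03; σ = Eε = 97600 · -1.3422e-03 = -131 MPa.

-131 MPa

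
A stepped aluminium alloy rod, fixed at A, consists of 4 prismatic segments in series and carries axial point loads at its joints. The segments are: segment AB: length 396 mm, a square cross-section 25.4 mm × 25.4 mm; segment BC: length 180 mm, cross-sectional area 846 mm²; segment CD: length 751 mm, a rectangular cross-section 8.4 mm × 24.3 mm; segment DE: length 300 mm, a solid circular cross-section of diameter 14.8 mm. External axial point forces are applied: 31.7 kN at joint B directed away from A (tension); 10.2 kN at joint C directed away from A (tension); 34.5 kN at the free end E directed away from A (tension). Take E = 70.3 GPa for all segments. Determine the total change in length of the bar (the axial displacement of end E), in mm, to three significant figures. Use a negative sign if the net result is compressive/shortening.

3.46 mm

Internal axial forces (sectioning from the free end, tension +): N_DE = 34.5 kN, N_CD = 34.5 kN, N_BC = 44.7 kN, N_AB = 76.4 kN.
A_AB = 645.2 mm².
A_CD = 204.1 mm².
A_DE = 172 mm².
δ_AB = 76400·396/(645.2·70300) = 0.6671 mm
δ_BC = 44700·180/(846·70300) = 0.1353 mm
δ_CD = 34500·751/(204.1·70300) = 1.806 mm
δ_DE = 34500·300/(172·70300) = 0.8558 mm
δ = Σδ_i = 3.464 mm.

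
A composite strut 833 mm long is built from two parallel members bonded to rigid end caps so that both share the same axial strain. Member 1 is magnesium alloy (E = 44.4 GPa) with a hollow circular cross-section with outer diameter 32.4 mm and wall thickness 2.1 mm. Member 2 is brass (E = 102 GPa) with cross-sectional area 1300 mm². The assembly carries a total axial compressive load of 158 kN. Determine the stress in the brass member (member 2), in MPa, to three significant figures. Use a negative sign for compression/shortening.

A_1 = 199.9 mm².
Equal strain + equilibrium ⇒ each member carries load in proportion to AE: A₁E₁ = 8876000 N, A₂E₂ = 132600000 N, ΣAE = 141500000 N.
σ₂ = P·E₂/ΣAE = -158000·102000/141500000 = -113.9 MPa.

-114 MPa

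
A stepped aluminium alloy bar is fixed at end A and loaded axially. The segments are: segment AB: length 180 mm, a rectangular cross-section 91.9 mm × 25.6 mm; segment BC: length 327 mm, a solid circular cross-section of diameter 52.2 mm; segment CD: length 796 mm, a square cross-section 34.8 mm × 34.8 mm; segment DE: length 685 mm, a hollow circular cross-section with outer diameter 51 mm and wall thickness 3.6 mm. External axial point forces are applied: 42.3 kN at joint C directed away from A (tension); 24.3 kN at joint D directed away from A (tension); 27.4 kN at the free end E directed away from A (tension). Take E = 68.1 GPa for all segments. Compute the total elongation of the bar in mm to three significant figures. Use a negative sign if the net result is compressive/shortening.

Internal axial forces (sectioning from the free end, tension +): N_DE = 27.4 kN, N_CD = 51.7 kN, N_BC = 94 kN, N_AB = 94 kN.
A_AB = 2353 mm².
A_BC = 2140 mm².
A_CD = 1211 mm².
A_DE = 536.1 mm².
δ_AB = 94000·180/(2353·68100) = 0.1056 mm
δ_BC = 94000·327/(2140·68100) = 0.2109 mm
δ_CD = 51700·796/(1211·68100) = 0.499 mm
δ_DE = 27400·685/(536.1·68100) = 0.5141 mm
δ = Σδ_i = 1.33 mm.

1.33 mm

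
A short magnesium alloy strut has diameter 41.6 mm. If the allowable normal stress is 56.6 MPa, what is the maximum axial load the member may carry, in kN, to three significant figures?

A = 1359 mm².
P_max = σ_allow · A = 56.6 · 1359 = 76930 N = 76.93 kN.

76.9 kN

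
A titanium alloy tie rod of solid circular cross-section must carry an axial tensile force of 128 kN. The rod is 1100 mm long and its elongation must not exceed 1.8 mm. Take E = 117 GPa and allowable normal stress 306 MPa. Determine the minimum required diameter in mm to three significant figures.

29.2 mm

Required area A ≥ P/σ_allow = 128000/306 = 418.3 mm².
For a solid circular section, d ≥ √(4A/π) = 23.08 mm.
Elongation limit: A ≥ PL/(Eδ_allow) = 128000·1100/(117000·1.8) = 668.6 mm² ⇒ d ≥ 29.18 mm.
The elongation limit governs.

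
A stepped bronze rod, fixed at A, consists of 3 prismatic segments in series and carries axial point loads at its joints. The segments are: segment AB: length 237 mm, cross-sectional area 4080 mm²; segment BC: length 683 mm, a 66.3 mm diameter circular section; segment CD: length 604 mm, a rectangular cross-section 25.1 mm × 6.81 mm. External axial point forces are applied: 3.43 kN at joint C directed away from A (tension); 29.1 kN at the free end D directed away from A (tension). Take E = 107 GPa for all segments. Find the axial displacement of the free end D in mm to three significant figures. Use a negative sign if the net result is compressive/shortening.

Internal axial forces (sectioning from the free end, tension +): N_CD = 29.1 kN, N_BC = 32.53 kN, N_AB = 32.53 kN.
A_BC = 3452 mm².
A_CD = 170.9 mm².
δ_AB = 32530·237/(4080·107000) = 0.01766 mm
δ_BC = 32530·683/(3452·107000) = 0.06015 mm
δ_CD = 29100·604/(170.9·107000) = 0.961 mm
δ = Σδ_i = 1.039 mm.

1.04 mm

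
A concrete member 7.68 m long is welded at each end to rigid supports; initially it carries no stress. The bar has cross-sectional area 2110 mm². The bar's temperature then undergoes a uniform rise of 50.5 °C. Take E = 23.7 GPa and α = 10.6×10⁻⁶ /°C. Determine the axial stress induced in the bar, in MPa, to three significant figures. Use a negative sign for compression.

Free thermal expansion αLΔT = 10.6e-6 · 7680 · 50.5 = 4.111 mm.
The walls impose strain ε = −(4.111)/7680 = -5.3530e-04; σ = Eε = 23700 · -5.3530e-04 = -12.69 MPa.

-12.7 MPa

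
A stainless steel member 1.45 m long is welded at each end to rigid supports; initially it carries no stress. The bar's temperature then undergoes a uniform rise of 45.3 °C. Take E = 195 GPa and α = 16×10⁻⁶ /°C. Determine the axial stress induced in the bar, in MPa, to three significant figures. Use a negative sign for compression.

Free thermal expansion αLΔT = 16e-6 · 1450 · 45.3 = 1.051 mm.
The walls impose strain ε = −(1.051)/1450 = -7.2480e-04; σ = Eε = 195000 · -7.2480e-04 = -141.3 MPa.

-141 MPa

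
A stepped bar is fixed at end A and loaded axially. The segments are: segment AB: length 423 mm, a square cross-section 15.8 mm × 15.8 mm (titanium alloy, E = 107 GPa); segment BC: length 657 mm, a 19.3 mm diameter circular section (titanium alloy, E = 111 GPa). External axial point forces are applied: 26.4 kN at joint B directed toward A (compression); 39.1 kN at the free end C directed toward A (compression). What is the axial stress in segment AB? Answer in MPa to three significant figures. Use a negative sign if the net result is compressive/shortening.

-262 MPa

Internal axial forces (sectioning from the free end, tension +): N_BC = -39.1 kN, N_AB = -65.5 kN.
A_AB = 249.6 mm².
σ_AB = N_AB/A_AB = -65500/249.6 = -262.4 MPa.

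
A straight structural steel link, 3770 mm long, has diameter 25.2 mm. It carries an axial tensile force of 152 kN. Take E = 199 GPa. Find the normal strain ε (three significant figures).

0.00153

A = 498.8 mm².
σ = N/A = 304.8 MPa; ε = σ/E = 304.8/199000 = 1.531e-03.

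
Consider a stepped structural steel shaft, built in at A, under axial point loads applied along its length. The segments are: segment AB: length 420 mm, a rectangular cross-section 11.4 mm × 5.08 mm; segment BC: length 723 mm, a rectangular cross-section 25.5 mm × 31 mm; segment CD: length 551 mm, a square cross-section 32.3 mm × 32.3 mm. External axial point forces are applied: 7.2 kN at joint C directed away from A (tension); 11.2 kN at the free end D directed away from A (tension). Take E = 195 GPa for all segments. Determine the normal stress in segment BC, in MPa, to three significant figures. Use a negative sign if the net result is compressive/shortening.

23.3 MPa

Internal axial forces (sectioning from the free end, tension +): N_CD = 11.2 kN, N_BC = 18.4 kN, N_AB = 18.4 kN.
A_BC = 790.5 mm².
σ_BC = N_BC/A_BC = 18400/790.5 = 23.28 MPa.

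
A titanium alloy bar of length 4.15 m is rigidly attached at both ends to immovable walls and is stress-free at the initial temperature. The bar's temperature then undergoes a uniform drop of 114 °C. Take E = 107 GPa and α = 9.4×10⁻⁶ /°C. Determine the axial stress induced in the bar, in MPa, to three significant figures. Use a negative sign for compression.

Free thermal expansion αLΔT = 9.4e-6 · 4150 · -114 = -4.447 mm.
The walls impose strain ε = −(-4.447)/4150 = 1.0716e-03; σ = Eε = 107000 · 1.0716e-03 = 114.7 MPa.

115 MPa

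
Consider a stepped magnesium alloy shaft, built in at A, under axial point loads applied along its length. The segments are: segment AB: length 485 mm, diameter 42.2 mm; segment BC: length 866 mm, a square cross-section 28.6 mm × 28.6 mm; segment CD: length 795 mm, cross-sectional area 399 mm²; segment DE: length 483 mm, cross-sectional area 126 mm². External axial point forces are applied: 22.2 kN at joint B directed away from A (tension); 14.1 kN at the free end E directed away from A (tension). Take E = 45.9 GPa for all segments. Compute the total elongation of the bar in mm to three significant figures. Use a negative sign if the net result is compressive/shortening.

2.39 mm

Internal axial forces (sectioning from the free end, tension +): N_DE = 14.1 kN, N_CD = 14.1 kN, N_BC = 14.1 kN, N_AB = 36.3 kN.
A_AB = 1399 mm².
A_BC = 818 mm².
δ_AB = 36300·485/(1399·45900) = 0.2742 mm
δ_BC = 14100·866/(818·45900) = 0.3252 mm
δ_CD = 14100·795/(399·45900) = 0.6121 mm
δ_DE = 14100·483/(126·45900) = 1.178 mm
δ = Σδ_i = 2.389 mm.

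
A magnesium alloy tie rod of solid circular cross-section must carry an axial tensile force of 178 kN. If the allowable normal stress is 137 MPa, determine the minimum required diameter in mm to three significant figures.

40.7 mm

Required area A ≥ P/σ_allow = 178000/137 = 1299 mm².
For a solid circular section, d ≥ √(4A/π) = 40.67 mm.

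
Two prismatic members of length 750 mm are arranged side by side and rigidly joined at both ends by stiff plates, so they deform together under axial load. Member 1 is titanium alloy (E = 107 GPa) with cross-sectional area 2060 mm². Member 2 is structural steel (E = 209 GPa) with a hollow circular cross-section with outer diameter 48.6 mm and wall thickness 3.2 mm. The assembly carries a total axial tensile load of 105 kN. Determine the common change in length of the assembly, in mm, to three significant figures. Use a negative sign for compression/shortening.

0.249 mm

A_2 = 456.4 mm².
Equal strain + equilibrium ⇒ each member carries load in proportion to AE: A₁E₁ = 220400000 N, A₂E₂ = 95390000 N, ΣAE = 315800000 N.
δ = PL/ΣAE = 105000·750/315800000 = 0.2494 mm.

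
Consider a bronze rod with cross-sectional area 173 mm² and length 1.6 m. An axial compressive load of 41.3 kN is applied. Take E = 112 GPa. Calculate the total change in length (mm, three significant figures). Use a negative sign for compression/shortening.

-3.41 mm

δ_mech = NL/(AE) = -41300·1600/(173·112000) = -3.41 mm.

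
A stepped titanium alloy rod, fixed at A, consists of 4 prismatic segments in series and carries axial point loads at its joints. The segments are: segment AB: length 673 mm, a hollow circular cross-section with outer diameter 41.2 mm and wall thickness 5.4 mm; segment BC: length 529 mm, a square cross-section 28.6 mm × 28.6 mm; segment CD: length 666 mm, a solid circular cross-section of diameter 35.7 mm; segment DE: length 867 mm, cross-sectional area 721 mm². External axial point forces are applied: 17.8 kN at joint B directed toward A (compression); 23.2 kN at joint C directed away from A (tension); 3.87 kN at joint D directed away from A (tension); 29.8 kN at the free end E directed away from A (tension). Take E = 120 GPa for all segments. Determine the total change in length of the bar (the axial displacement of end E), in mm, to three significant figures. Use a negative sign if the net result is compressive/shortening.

1.15 mm

Internal axial forces (sectioning from the free end, tension +): N_DE = 29.8 kN, N_CD = 33.67 kN, N_BC = 56.87 kN, N_AB = 39.07 kN.
A_AB = 607.3 mm².
A_BC = 818 mm².
A_CD = 1001 mm².
δ_AB = 39070·673/(607.3·120000) = 0.3608 mm
δ_BC = 56870·529/(818·120000) = 0.3065 mm
δ_CD = 33670·666/(1001·120000) = 0.1867 mm
δ_DE = 29800·867/(721·120000) = 0.2986 mm
δ = Σδ_i = 1.153 mm.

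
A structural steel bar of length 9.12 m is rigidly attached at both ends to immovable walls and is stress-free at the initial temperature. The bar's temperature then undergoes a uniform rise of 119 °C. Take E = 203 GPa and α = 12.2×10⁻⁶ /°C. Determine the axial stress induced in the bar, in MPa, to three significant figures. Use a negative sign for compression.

-295 MPa

Free thermal expansion αLΔT = 12.2e-6 · 9120 · 119 = 13.24 mm.
The walls impose strain ε = −(13.24)/9120 = -1.4518e-03; σ = Eε = 203000 · -1.4518e-03 = -294.7 MPa.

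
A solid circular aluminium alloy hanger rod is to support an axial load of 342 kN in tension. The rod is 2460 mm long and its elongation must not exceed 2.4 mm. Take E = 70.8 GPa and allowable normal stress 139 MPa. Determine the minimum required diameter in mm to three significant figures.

79.4 mm

Required area A ≥ P/σ_allow = 342000/139 = 2460 mm².
For a solid circular section, d ≥ √(4A/π) = 55.97 mm.
Elongation limit: A ≥ PL/(Eδ_allow) = 342000·2460/(70800·2.4) = 4951 mm² ⇒ d ≥ 79.4 mm.
The elongation limit governs.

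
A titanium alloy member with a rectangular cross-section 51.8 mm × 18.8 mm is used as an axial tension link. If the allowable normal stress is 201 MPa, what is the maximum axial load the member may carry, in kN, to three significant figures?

A = 973.8 mm².
P_max = σ_allow · A = 201 · 973.8 = 195700 N = 195.7 kN.

196 kN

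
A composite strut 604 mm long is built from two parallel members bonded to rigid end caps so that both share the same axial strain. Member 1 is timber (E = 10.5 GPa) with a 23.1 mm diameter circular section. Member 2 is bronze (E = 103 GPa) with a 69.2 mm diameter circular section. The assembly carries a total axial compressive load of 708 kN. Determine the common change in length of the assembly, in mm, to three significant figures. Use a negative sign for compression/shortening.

-1.09 mm

A_1 = 419.1 mm².
A_2 = 3761 mm².
Equal strain + equilibrium ⇒ each member carries load in proportion to AE: A₁E₁ = 4401000 N, A₂E₂ = 387400000 N, ΣAE = 391800000 N.
δ = PL/ΣAE = -708000·604/391800000 = -1.092 mm.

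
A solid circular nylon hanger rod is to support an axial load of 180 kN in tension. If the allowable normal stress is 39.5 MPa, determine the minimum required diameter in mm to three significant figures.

76.2 mm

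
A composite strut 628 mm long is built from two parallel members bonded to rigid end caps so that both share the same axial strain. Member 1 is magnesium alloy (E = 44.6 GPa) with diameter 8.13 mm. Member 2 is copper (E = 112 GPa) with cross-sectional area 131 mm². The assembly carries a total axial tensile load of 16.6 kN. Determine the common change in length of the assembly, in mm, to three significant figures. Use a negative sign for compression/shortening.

A_1 = 51.91 mm².
Equal strain + equilibrium ⇒ each member carries load in proportion to AE: A₁E₁ = 2315000 N, A₂E₂ = 14670000 N, ΣAE = 16990000 N.
δ = PL/ΣAE = 16600·628/16990000 = 0.6137 mm.

0.614 mm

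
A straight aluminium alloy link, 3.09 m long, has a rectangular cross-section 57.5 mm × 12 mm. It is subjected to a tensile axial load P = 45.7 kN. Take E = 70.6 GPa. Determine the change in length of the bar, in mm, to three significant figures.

2.90 mm

A = 690 mm².
δ_mech = NL/(AE) = 45700·3090/(690·70600) = 2.899 mm.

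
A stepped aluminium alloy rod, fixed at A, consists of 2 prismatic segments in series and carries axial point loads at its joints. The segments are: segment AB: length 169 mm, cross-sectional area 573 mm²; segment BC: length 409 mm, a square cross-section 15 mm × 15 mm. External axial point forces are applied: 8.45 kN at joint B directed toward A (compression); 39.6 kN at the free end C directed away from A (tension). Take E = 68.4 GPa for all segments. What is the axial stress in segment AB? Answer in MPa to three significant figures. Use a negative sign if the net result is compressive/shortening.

Internal axial forces (sectioning from the free end, tension +): N_BC = 39.6 kN, N_AB = 31.15 kN.
σ_AB = N_AB/A_AB = 31150/573 = 54.36 MPa.

54.4 MPa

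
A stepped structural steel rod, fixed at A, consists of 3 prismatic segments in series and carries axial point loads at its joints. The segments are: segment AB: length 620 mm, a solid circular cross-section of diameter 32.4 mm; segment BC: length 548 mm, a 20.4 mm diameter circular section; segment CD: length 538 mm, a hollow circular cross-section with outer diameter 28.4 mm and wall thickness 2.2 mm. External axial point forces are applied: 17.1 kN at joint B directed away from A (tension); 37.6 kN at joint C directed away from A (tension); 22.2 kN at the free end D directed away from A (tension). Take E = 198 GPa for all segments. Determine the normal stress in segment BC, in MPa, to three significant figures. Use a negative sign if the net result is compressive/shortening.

Internal axial forces (sectioning from the free end, tension +): N_CD = 22.2 kN, N_BC = 59.8 kN, N_AB = 76.9 kN.
A_BC = 326.9 mm².
σ_BC = N_BC/A_BC = 59800/326.9 = 183 MPa.

183 MPa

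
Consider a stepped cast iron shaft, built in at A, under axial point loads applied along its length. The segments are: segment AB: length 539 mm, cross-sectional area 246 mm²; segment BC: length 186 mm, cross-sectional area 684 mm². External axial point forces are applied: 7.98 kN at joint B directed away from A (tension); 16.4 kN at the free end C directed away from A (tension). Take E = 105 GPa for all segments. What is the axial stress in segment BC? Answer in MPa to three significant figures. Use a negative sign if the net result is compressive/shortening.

24.0 MPa

Internal axial forces (sectioning from the free end, tension +): N_BC = 16.4 kN, N_AB = 24.38 kN.
σ_BC = N_BC/A_BC = 16400/684 = 23.98 MPa.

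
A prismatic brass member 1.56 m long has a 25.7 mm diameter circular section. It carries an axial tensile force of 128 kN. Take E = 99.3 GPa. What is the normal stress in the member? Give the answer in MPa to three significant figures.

247 MPa

A = 518.7 mm².
σ = N/A = 128000/518.7 = 246.7 MPa.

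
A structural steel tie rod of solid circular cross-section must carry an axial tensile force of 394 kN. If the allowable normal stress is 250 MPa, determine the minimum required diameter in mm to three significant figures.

44.8 mm

Required area A ≥ P/σ_allow = 394000/250 = 1576 mm².
For a solid circular section, d ≥ √(4A/π) = 44.8 mm.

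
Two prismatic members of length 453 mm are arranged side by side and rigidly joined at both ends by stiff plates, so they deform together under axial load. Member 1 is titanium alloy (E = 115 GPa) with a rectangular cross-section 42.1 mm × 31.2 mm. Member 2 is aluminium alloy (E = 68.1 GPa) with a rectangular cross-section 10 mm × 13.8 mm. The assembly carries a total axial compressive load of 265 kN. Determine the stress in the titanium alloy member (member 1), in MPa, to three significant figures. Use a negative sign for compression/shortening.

-190 MPa

A_1 = 1314 mm².
A_2 = 138 mm².
Equal strain + equilibrium ⇒ each member carries load in proportion to AE: A₁E₁ = 151100000 N, A₂E₂ = 9398000 N, ΣAE = 160500000 N.
σ₁ = P·E₁/ΣAE = -265000·115000/160500000 = -189.9 MPa.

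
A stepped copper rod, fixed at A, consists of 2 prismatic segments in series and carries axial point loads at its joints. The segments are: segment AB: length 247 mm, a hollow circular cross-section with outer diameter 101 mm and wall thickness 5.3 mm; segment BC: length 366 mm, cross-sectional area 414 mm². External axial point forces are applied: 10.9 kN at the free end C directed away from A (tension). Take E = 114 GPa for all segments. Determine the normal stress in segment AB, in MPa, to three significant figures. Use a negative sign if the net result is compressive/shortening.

6.84 MPa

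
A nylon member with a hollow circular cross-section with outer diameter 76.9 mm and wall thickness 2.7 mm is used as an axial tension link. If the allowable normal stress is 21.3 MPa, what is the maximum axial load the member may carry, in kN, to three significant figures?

13.4 kN

A = 629.4 mm².
P_max = σ_allow · A = 21.3 · 629.4 = 13410 N = 13.41 kN.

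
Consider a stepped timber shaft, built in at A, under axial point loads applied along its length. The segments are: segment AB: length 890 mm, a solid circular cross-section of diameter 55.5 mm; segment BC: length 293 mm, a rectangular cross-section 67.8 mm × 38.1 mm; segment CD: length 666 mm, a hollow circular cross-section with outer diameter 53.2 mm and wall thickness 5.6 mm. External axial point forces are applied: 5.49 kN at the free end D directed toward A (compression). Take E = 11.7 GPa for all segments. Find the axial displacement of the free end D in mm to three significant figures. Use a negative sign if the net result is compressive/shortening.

Internal axial forces (sectioning from the free end, tension +): N_CD = -5.49 kN, N_BC = -5.49 kN, N_AB = -5.49 kN.
A_AB = 2419 mm².
A_BC = 2583 mm².
A_CD = 837.4 mm².
δ_AB = -5490·890/(2419·11700) = -0.1726 mm
δ_BC = -5490·293/(2583·11700) = -0.05322 mm
δ_CD = -5490·666/(837.4·11700) = -0.3732 mm
δ = Σδ_i = -0.599 mm.

-0.599 mm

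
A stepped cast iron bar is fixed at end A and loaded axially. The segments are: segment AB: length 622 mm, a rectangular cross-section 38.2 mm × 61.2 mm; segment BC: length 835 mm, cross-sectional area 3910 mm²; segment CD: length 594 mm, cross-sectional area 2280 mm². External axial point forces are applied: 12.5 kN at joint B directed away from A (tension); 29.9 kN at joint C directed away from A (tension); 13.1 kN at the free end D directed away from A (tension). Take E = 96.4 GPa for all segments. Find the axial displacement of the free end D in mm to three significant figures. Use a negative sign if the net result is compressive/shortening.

Internal axial forces (sectioning from the free end, tension +): N_CD = 13.1 kN, N_BC = 43 kN, N_AB = 55.5 kN.
A_AB = 2338 mm².
δ_AB = 55500·622/(2338·96400) = 0.1532 mm
δ_BC = 43000·835/(3910·96400) = 0.09526 mm
δ_CD = 13100·594/(2280·96400) = 0.0354 mm
δ = Σδ_i = 0.2838 mm.

0.284 mm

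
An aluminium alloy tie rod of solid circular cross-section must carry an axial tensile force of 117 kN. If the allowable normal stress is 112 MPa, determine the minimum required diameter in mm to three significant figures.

36.5 mm

Required area A ≥ P/σ_allow = 117000/112 = 1045 mm².
For a solid circular section, d ≥ √(4A/π) = 36.47 mm.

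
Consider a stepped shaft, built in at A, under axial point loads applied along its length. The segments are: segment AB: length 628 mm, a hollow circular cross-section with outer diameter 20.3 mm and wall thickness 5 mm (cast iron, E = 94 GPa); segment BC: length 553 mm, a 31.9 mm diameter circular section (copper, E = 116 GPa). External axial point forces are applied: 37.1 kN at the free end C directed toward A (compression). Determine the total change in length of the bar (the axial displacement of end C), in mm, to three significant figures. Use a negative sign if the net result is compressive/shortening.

-1.25 mm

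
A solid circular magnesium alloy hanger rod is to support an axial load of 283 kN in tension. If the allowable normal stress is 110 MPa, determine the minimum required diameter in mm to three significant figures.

57.2 mm

Required area A ≥ P/σ_allow = 283000/110 = 2573 mm².
For a solid circular section, d ≥ √(4A/π) = 57.23 mm.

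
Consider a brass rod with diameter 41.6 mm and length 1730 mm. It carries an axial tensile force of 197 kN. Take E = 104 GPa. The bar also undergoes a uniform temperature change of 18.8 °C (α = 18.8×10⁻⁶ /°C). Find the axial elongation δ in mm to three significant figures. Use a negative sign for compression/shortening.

A = 1359 mm².
δ_mech = NL/(AE) = 197000·1730/(1359·104000) = 2.411 mm.
δ_thermal = αLΔT = 18.8e-6·1730·18.8 = 0.6115 mm.
δ = δ_mech + δ_thermal = 3.022 mm.

3.02 mm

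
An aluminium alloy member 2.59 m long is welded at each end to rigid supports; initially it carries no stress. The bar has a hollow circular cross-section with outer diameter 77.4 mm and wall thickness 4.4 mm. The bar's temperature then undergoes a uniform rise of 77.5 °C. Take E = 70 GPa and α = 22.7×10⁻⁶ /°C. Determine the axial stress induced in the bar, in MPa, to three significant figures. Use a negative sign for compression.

-123 MPa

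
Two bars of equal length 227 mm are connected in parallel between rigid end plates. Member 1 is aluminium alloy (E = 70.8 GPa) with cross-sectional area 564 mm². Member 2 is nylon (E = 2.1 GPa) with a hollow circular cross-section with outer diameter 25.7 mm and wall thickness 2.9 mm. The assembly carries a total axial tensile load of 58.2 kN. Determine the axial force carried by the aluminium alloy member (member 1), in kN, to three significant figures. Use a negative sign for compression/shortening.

57.6 kN

A_2 = 207.7 mm².
Equal strain + equilibrium ⇒ each member carries load in proportion to AE: A₁E₁ = 39930000 N, A₂E₂ = 436200 N, ΣAE = 40370000 N.
F₁ = P·A₁E₁/ΣAE = 58200·39930000/40370000 = 57570 N.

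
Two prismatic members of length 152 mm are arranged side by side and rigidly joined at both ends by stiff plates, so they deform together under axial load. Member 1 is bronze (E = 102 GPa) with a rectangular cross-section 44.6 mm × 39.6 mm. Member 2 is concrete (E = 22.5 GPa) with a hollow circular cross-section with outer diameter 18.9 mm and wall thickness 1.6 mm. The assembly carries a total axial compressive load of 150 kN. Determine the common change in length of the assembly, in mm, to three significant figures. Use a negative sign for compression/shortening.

A_1 = 1766 mm².
A_2 = 86.96 mm².
Equal strain + equilibrium ⇒ each member carries load in proportion to AE: A₁E₁ = 180100000 N, A₂E₂ = 1957000 N, ΣAE = 182100000 N.
δ = PL/ΣAE = -150000·152/182100000 = -0.1252 mm.

-0.125 mm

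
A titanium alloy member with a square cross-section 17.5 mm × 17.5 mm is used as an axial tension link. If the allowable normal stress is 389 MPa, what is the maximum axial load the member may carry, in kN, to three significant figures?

119 kN

A = 306.2 mm².
P_max = σ_allow · A = 389 · 306.2 = 119100 N = 119.1 kN.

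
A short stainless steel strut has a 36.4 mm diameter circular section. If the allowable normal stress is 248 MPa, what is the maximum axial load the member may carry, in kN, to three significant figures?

258 kN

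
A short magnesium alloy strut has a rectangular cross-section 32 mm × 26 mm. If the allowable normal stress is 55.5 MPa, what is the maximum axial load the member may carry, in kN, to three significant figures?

46.2 kN

A = 832 mm².
P_max = σ_allow · A = 55.5 · 832 = 46180 N = 46.18 kN.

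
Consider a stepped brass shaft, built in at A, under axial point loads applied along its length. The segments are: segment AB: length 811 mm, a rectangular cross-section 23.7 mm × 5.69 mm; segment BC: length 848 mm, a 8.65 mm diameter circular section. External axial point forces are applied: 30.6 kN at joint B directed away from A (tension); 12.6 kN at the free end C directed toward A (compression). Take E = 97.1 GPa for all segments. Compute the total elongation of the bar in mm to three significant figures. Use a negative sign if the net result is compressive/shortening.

-0.758 mm

Internal axial forces (sectioning from the free end, tension +): N_BC = -12.6 kN, N_AB = 18 kN.
A_AB = 134.9 mm².
A_BC = 58.77 mm².
δ_AB = 18000·811/(134.9·97100) = 1.115 mm
δ_BC = -12600·848/(58.77·97100) = -1.873 mm
δ = Σδ_i = -0.7577 mm.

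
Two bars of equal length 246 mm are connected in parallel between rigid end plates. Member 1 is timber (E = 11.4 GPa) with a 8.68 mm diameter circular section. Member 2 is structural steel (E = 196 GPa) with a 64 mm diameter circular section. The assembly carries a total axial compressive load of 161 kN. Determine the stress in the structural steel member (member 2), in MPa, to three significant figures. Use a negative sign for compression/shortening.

-50.0 MPa

A_1 = 59.17 mm².
A_2 = 3217 mm².
Equal strain + equilibrium ⇒ each member carries load in proportion to AE: A₁E₁ = 674600 N, A₂E₂ = 630500000 N, ΣAE = 631200000 N.
σ₂ = P·E₂/ΣAE = -161000·196000/631200000 = -49.99 MPa.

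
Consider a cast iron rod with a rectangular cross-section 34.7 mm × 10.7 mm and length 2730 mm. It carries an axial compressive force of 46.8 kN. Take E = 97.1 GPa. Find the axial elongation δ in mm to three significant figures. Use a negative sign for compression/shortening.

A = 371.3 mm².
δ_mech = NL/(AE) = -46800·2730/(371.3·97100) = -3.544 mm.

-3.54 mm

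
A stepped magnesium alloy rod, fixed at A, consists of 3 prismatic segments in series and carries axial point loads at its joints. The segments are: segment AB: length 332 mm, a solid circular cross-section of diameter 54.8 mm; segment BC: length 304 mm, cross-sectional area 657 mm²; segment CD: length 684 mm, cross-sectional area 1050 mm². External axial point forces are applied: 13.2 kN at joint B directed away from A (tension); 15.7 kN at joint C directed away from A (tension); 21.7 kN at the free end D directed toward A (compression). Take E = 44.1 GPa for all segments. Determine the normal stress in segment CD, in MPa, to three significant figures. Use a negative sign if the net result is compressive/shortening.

Internal axial forces (sectioning from the free end, tension +): N_CD = -21.7 kN, N_BC = -6 kN, N_AB = 7.2 kN.
σ_CD = N_CD/A_CD = -21700/1050 = -20.67 MPa.

-20.7 MPa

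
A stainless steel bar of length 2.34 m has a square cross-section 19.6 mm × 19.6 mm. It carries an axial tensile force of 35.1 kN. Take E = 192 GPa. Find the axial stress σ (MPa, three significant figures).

A = 384.2 mm².
σ = N/A = 35100/384.2 = 91.37 MPa.

91.4 MPa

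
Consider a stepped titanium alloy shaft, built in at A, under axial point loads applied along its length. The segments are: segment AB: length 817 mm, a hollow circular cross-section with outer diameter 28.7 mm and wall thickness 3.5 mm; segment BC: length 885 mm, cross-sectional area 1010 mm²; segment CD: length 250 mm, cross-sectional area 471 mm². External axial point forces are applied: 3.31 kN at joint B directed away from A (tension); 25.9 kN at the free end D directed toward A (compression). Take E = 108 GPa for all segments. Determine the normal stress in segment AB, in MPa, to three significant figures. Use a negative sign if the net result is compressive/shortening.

Internal axial forces (sectioning from the free end, tension +): N_CD = -25.9 kN, N_BC = -25.9 kN, N_AB = -22.59 kN.
A_AB = 277.1 mm².
σ_AB = N_AB/A_AB = -22590/277.1 = -81.53 MPa.

-81.5 MPa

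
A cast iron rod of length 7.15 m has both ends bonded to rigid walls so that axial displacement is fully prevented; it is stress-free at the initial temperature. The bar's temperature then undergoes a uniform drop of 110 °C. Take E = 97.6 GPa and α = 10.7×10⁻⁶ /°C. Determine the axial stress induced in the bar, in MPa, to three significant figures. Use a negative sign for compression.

Free thermal expansion αLΔT = 10.7e-6 · 7150 · -110 = -8.416 mm.
The walls impose strain ε = −(-8.416)/7150 = 1.1770e-03; σ = Eε = 97600 · 1.1770e-03 = 114.9 MPa.

115 MPa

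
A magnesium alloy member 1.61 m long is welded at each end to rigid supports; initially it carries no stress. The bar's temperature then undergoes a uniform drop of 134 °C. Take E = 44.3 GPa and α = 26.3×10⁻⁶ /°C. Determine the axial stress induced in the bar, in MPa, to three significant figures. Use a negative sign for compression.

156 MPa

Free thermal expansion αLΔT = 26.3e-6 · 1610 · -134 = -5.674 mm.
The walls impose strain ε = −(-5.674)/1610 = 3.5242e-03; σ = Eε = 44300 · 3.5242e-03 = 156.1 MPa.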